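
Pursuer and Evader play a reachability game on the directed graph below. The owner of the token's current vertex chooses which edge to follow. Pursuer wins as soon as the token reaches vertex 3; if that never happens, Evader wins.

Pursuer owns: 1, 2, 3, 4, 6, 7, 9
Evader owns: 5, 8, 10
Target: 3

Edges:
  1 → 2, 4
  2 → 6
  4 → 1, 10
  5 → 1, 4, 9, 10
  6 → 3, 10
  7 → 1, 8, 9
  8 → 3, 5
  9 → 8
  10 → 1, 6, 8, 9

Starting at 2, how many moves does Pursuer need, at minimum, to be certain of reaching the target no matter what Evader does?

A0 = {3}
A1: add {6} — 6 (Pursuer) has 6→3.
A2: add {2} — 2 (Pursuer) has 2→6.
2 enters the attractor at level 2, so Pursuer can force the target in 2 moves from there.

2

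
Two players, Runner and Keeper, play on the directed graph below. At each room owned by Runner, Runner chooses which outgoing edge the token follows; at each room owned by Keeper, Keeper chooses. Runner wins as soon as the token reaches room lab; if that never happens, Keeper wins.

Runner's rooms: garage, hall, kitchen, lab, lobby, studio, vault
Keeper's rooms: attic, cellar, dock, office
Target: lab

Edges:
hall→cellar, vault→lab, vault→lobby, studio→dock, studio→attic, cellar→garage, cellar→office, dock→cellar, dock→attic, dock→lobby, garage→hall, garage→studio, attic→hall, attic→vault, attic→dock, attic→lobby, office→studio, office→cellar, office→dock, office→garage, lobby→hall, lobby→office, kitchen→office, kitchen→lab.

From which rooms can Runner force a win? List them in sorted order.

kitchen, lab, vault

A0 = {lab}
A1: add {kitchen, vault} — vault (Runner) has vault→lab; kitchen (Runner) has kitchen→lab.
A2 = A1; e.g. hall (Runner) has no edge into A1. Fixed point.
Runner's winning region = {kitchen, lab, vault}.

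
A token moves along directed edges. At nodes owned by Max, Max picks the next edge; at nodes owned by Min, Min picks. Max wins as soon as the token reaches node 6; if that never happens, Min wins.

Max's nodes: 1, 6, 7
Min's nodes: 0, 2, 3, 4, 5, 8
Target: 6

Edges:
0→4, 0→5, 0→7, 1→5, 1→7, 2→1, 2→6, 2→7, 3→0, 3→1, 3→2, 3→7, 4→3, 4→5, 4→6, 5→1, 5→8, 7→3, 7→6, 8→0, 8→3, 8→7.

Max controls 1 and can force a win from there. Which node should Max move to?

A0 = {6}
A1: add {7} — 7 (Max) has 7→6.
A2: add {1} — 1 (Max) has 1→7.
A3: add {2} — 2 (Min): all of {1, 6, 7} already in.
A4 = A3; e.g. 0 (Min) can still go to 4. Fixed point.
From 1, successor 7 is in the attractor (rank 1); the other successor 5 is not.

7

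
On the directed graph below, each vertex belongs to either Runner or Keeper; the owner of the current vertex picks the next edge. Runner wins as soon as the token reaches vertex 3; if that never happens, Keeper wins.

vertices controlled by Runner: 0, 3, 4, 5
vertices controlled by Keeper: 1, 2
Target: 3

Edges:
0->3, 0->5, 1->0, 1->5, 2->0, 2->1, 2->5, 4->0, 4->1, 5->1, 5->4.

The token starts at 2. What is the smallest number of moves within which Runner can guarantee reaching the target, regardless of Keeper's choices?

5

A0 = {3}
A1: add {0} — 0 (Runner) has 0→3.
A2: add {4} — 4 (Runner) has 4→0.
A3: add {5} — 5 (Runner) has 5→4.
A4: add {1} — 1 (Keeper): all of {0, 5} already in.
A5: add {2} — 2 (Keeper): all of {0, 1, 5} already in.
A5 = all vertices. Fixed point.
2 enters the attractor at level 5, so Runner can force the target in 5 moves from there.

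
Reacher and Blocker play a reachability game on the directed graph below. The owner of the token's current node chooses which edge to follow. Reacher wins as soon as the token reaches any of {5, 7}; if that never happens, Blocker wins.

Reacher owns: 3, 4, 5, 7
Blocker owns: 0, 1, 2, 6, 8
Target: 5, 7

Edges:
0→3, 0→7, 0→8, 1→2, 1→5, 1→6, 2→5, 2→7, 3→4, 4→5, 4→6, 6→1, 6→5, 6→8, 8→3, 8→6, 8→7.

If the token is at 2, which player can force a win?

Reacher

A0 = {5, 7}
A1: add {2, 4} — 2 (Blocker): all of {5, 7} already in; 4 (Reacher) has 4→5.
2 ∈ A1, so Reacher can force the target.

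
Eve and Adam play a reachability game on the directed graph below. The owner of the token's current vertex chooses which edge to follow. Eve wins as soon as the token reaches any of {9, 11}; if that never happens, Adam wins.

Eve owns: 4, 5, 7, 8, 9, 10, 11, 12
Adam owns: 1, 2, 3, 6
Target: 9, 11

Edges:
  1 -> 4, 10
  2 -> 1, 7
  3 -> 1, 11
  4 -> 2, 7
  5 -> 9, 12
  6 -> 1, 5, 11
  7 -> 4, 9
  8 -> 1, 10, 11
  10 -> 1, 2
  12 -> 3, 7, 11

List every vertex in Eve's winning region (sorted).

A0 = {9, 11}
A1: add {5, 7, 8, 12} — 5 (Eve) has 5→9; 7 (Eve) has 7→9; 8 (Eve) has 8→11; 12 (Eve) has 12→11.
A2: add {4} — 4 (Eve) has 4→7.
A3 = A2; e.g. 1 (Adam) can still go to 10. Fixed point.
Eve's winning region = {4, 5, 7, 8, 9, 11, 12}.

4, 5, 7, 8, 9, 11, 12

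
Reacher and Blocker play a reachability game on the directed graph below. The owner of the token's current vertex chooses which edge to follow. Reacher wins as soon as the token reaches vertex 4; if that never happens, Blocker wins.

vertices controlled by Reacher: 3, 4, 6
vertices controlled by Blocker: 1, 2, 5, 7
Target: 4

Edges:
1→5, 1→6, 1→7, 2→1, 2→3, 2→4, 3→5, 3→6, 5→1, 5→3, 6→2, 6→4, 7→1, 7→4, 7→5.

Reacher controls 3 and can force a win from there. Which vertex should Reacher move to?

A0 = {4}
A1: add {6} — 6 (Reacher) has 6→4.
A2: add {3} — 3 (Reacher) has 3→6.
A3 = A2; e.g. 1 (Blocker) can still go to 5. Fixed point.
From 3, successor 6 is in the attractor (rank 1); the other successor 5 is not.

6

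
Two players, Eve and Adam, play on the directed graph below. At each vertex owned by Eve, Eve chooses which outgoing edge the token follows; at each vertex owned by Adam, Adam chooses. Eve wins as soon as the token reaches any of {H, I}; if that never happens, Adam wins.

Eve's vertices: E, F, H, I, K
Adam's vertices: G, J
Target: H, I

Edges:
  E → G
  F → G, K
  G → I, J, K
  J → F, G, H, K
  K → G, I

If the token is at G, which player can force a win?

Adam

A0 = {H, I}
A1: add {K} — K (Eve) has K→I.
A2: add {F} — F (Eve) has F→K.
A3 = A2; e.g. E (Eve) has no edge into A2. Fixed point.
G never enters the attractor, so Adam can avoid the target forever.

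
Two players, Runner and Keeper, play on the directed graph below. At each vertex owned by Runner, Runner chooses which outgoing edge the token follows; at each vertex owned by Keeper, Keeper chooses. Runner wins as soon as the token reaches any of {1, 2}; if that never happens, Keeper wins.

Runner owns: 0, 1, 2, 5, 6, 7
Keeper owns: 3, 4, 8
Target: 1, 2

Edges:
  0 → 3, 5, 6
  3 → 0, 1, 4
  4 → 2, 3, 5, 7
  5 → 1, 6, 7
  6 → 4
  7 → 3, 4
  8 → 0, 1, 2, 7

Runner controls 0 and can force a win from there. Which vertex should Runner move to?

5

A0 = {1, 2}
A1: add {5} — 5 (Runner) has 5→1.
A2: add {0} — 0 (Runner) has 0→5.
A3 = A2; e.g. 3 (Keeper) can still go to 4. Fixed point.
From 0, successor 5 is in the attractor (rank 1); the other successors 3, 6 are not.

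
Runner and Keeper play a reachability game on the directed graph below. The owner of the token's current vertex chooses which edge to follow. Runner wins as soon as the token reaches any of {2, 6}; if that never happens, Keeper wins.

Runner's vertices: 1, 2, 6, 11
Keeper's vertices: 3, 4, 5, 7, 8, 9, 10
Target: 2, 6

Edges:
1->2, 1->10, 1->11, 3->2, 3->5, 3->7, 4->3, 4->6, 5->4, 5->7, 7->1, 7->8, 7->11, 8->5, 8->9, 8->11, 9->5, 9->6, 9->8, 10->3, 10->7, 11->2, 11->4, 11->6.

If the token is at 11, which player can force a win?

A0 = {2, 6}
A1: add {1, 11} — 1 (Runner) has 1→2; 11 (Runner) has 11→2.
A2 = A1; e.g. 3 (Keeper) can still go to 5. Fixed point.
11 ∈ A1, so Runner can force the target.

Runner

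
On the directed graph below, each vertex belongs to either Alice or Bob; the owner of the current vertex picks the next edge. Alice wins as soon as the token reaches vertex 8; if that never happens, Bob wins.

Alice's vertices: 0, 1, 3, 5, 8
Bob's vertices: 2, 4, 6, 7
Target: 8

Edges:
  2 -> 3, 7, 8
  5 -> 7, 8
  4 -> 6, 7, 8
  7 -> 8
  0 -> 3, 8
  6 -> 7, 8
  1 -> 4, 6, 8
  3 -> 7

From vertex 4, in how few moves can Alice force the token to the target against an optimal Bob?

3

A0 = {8}
A1: add {0, 1, 5, 7} — 0 (Alice) has 0→8; 1 (Alice) has 1→8; 5 (Alice) has 5→8; 7 (Bob): all of {8} already in.
A2: add {3, 6} — 3 (Alice) has 3→7; 6 (Bob): all of {7, 8} already in.
A3: add {2, 4} — 2 (Bob): all of {3, 7, 8} already in; 4 (Bob): all of {6, 7, 8} already in.
A3 = all vertices. Fixed point.
4 enters the attractor at level 3, so Alice can force the target in 3 moves from there.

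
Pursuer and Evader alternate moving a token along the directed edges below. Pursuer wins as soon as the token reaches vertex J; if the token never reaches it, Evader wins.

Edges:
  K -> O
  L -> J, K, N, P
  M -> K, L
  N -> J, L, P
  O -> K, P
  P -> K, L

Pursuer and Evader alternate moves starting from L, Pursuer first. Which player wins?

Track states (vertex, player-to-move).
A0 = {(J,Pursuer), (J,Evader)}
A1: add {(L,Pursuer), (N,Pursuer)}.
(L,Pursuer) ∈ A1 ⇒ Pursuer forces the target.

Pursuer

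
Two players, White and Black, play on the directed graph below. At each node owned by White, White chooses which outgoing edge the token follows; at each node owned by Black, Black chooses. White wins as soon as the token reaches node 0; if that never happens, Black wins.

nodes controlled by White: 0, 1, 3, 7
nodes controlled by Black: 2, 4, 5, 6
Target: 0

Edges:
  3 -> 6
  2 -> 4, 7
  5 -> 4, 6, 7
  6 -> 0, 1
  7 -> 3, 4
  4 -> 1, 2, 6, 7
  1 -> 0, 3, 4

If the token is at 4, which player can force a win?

Black

A0 = {0}
A1: add {1} — 1 (White) has 1→0.
A2: add {6} — 6 (Black): all of {0, 1} already in.
A3: add {3} — 3 (White) has 3→6.
A4: add {7} — 7 (White) has 7→3.
A5 = A4; e.g. 2 (Black) can still go to 4. Fixed point.
4 never enters the attractor, so Black can avoid the target forever.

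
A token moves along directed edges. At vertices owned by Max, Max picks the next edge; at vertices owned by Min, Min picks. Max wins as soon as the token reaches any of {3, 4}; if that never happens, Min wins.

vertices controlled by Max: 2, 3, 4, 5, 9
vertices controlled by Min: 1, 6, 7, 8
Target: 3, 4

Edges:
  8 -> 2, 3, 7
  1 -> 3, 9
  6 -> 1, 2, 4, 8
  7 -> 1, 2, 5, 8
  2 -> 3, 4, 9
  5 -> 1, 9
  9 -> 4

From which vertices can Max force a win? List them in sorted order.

A0 = {3, 4}
A1: add {2, 9} — 2 (Max) has 2→3; 9 (Max) has 9→4.
A2: add {1, 5} — 1 (Min): all of {3, 9} already in; 5 (Max) has 5→9.
A3 = A2; e.g. 6 (Min) can still go to 8. Fixed point.
Max's winning region = {1, 2, 3, 4, 5, 9}.

1, 2, 3, 4, 5, 9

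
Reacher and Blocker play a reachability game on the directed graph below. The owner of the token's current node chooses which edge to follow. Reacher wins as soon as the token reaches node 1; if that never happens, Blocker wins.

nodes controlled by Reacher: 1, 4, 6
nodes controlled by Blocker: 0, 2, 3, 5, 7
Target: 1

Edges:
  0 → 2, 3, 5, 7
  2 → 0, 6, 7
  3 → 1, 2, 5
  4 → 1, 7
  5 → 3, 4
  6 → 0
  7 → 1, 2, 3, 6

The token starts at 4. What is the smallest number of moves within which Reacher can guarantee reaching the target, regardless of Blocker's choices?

1

A0 = {1}
A1: add {4} — 4 (Reacher) has 4→1.
A2 = A1; e.g. 0 (Blocker) can still go to 2. Fixed point.
4 enters the attractor at level 1, so Reacher can force the target in 1 move from there.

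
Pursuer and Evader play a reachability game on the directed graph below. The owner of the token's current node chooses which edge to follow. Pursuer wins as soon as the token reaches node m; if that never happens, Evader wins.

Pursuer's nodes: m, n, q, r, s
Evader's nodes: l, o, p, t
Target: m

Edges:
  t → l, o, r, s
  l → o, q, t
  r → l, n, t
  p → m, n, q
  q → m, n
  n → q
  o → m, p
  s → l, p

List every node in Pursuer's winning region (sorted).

A0 = {m}
A1: add {q} — q (Pursuer) has q→m.
A2: add {n} — n (Pursuer) has n→q.
A3: add {p, r} — p (Evader): all of {m, n, q} already in; r (Pursuer) has r→n.
A4: add {o, s} — o (Evader): all of {m, p} already in; s (Pursuer) has s→p.
A5 = A4; e.g. l (Evader) can still go to t. Fixed point.
Pursuer's winning region = {m, n, o, p, q, r, s}.

m, n, o, p, q, r, s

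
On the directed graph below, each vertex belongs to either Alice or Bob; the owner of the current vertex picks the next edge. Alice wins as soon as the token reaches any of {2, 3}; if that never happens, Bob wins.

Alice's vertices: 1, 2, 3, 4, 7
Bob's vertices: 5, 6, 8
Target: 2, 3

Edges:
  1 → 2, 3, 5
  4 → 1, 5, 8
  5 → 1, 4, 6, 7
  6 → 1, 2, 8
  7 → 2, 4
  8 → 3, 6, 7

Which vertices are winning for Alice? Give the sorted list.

A0 = {2, 3}
A1: add {1, 7} — 1 (Alice) has 1→2; 7 (Alice) has 7→2.
A2: add {4} — 4 (Alice) has 4→1.
A3 = A2; e.g. 5 (Bob) can still go to 6. Fixed point.
Alice's winning region = {1, 2, 3, 4, 7}.

1, 2, 3, 4, 7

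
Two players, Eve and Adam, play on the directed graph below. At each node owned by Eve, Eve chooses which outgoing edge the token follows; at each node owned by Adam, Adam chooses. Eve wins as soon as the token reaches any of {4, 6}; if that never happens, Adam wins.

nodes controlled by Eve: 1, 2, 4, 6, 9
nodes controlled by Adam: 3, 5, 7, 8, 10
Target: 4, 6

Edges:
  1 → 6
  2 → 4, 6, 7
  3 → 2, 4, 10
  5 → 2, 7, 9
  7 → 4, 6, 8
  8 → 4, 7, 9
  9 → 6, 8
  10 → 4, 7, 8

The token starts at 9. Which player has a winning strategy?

A0 = {4, 6}
A1: add {1, 2, 9} — 1 (Eve) has 1→6; 2 (Eve) has 2→4; 9 (Eve) has 9→6.
A2 = A1; e.g. 3 (Adam) can still go to 10. Fixed point.
9 ∈ A1, so Eve can force the target.

Eve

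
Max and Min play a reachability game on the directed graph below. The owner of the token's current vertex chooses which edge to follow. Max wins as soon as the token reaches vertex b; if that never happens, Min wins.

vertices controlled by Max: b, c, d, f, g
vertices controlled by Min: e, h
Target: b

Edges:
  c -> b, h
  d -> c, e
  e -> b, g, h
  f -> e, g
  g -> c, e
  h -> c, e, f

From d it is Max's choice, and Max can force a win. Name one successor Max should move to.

c

A0 = {b}
A1: add {c} — c (Max) has c→b.
A2: add {d, g} — d (Max) has d→c; g (Max) has g→c.
A3: add {f} — f (Max) has f→g.
A4 = A3; e.g. e (Min) can still go to h. Fixed point.
From d, successor c is in the attractor (rank 1); the other successor e is not.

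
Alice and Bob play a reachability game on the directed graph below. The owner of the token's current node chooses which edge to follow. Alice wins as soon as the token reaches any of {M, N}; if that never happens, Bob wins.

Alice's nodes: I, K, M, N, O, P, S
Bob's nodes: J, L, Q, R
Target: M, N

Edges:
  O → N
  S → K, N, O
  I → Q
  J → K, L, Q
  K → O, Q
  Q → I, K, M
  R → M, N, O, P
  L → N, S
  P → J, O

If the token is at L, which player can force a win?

A0 = {M, N}
A1: add {O, S} — O (Alice) has O→N; S (Alice) has S→N.
A2: add {K, L, P} — K (Alice) has K→O; L (Bob): all of {N, S} already in; P (Alice) has P→O.
L ∈ A2, so Alice can force the target.

Alice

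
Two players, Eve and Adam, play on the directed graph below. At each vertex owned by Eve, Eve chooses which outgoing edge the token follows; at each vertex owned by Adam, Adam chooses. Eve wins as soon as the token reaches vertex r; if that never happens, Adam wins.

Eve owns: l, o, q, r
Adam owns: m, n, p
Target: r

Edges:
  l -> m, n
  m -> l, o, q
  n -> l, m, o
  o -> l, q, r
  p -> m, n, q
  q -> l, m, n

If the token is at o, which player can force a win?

A0 = {r}
A1: add {o} — o (Eve) has o→r.
A2 = A1; e.g. l (Eve) has no edge into A1. Fixed point.
o ∈ A1, so Eve can force the target.

Eve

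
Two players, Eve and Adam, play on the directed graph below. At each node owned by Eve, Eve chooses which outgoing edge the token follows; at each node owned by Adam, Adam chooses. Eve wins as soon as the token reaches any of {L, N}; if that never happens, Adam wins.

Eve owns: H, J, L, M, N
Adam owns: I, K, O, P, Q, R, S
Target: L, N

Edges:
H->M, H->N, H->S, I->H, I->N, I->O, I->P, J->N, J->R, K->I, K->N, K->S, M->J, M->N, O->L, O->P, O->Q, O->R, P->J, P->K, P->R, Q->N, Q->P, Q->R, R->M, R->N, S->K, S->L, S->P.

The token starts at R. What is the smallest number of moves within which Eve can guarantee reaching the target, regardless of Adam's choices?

2

A0 = {L, N}
A1: add {H, J, M} — H (Eve) has H→N; J (Eve) has J→N; M (Eve) has M→N.
A2: add {R} — R (Adam): all of {M, N} already in.
A3 = A2; e.g. I (Adam) can still go to O. Fixed point.
R enters the attractor at level 2, so Eve can force the target in 2 moves from there.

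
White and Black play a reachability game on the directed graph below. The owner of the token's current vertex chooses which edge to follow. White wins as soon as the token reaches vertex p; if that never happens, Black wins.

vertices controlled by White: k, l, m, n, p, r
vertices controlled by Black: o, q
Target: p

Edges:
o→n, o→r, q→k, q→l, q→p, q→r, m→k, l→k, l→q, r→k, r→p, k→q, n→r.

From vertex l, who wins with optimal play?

A0 = {p}
A1: add {r} — r (White) has r→p.
A2: add {n} — n (White) has n→r.
A3: add {o} — o (Black): all of {n, r} already in.
A4 = A3; e.g. k (White) has no edge into A3. Fixed point.
l never enters the attractor, so Black can avoid the target forever.

Black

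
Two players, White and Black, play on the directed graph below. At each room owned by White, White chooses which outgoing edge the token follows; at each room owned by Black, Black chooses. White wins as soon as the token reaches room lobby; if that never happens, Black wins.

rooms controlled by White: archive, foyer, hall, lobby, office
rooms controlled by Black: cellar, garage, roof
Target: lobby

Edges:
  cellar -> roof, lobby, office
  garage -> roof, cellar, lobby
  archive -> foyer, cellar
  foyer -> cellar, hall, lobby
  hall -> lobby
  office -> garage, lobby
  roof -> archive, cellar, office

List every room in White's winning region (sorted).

archive, foyer, hall, lobby, office

A0 = {lobby}
A1: add {foyer, hall, office} — foyer (White) has foyer→lobby; hall (White) has hall→lobby; office (White) has office→lobby.
A2: add {archive} — archive (White) has archive→foyer.
A3 = A2; e.g. roof (Black) can still go to cellar. Fixed point.
White's winning region = {archive, foyer, hall, lobby, office}.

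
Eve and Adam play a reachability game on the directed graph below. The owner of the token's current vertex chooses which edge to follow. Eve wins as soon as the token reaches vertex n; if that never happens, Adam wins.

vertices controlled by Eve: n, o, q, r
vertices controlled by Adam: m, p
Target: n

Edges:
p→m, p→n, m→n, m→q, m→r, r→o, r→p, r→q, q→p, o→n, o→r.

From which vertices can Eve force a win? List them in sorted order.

A0 = {n}
A1: add {o} — o (Eve) has o→n.
A2: add {r} — r (Eve) has r→o.
A3 = A2; e.g. m (Adam) can still go to q. Fixed point.
Eve's winning region = {n, o, r}.

n, o, r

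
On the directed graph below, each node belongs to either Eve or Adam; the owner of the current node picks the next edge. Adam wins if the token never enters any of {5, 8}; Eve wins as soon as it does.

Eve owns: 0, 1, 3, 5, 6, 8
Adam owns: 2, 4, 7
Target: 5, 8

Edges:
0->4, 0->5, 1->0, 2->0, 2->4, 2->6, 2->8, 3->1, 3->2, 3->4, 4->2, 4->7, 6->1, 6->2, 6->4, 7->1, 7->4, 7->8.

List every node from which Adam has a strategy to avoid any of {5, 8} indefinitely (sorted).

A0 = {5, 8}
A1: add {0} — 0 (Eve) has 0→5.
A2: add {1} — 1 (Eve) has 1→0.
A3: add {3, 6} — 3 (Eve) has 3→1; 6 (Eve) has 6→1.
A4 = A3; e.g. 2 (Adam) can still go to 4. Fixed point.
Eve's attractor = {0, 1, 3, 5, 6, 8}; Adam avoids the target exactly from the complement.

2, 4, 7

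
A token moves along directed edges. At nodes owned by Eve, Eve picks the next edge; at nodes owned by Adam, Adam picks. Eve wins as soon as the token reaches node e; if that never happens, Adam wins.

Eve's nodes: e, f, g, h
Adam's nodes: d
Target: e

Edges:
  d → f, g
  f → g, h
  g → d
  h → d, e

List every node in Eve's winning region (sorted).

A0 = {e}
A1: add {h} — h (Eve) has h→e.
A2: add {f} — f (Eve) has f→h.
A3 = A2; e.g. d (Adam) can still go to g. Fixed point.
Eve's winning region = {e, f, h}.

e, f, h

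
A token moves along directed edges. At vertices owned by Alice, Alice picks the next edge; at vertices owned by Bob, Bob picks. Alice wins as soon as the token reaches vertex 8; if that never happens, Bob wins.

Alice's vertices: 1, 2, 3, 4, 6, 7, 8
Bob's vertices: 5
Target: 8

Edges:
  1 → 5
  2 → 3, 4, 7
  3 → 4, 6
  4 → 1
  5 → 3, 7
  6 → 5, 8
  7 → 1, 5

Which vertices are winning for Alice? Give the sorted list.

A0 = {8}
A1: add {6} — 6 (Alice) has 6→8.
A2: add {3} — 3 (Alice) has 3→6.
A3: add {2} — 2 (Alice) has 2→3.
A4 = A3; e.g. 1 (Alice) has no edge into A3. Fixed point.
Alice's winning region = {2, 3, 6, 8}.

2, 3, 6, 8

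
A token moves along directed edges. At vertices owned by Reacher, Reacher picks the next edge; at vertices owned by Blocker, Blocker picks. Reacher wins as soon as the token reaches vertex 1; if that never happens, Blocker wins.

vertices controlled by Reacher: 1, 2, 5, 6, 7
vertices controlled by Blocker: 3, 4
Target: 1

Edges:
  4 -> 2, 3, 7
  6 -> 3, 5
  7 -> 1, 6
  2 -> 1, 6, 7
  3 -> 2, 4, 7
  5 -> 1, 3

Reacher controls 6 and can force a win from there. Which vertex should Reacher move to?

A0 = {1}
A1: add {2, 5, 7} — 2 (Reacher) has 2→1; 5 (Reacher) has 5→1; 7 (Reacher) has 7→1.
A2: add {6} — 6 (Reacher) has 6→5.
A3 = A2; e.g. 3 (Blocker) can still go to 4. Fixed point.
From 6, successor 5 is in the attractor (rank 1); the other successor 3 is not.

5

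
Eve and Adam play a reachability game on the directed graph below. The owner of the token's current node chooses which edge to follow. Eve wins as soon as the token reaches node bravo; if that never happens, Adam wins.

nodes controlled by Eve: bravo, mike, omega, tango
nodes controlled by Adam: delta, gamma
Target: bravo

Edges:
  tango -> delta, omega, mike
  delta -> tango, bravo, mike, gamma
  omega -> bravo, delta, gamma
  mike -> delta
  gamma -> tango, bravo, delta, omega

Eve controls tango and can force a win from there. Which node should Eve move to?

A0 = {bravo}
A1: add {omega} — omega (Eve) has omega→bravo.
A2: add {tango} — tango (Eve) has tango→omega.
A3 = A2; e.g. delta (Adam) can still go to mike. Fixed point.
From tango, successor omega is in the attractor (rank 1); the other successors delta, mike are not.

omega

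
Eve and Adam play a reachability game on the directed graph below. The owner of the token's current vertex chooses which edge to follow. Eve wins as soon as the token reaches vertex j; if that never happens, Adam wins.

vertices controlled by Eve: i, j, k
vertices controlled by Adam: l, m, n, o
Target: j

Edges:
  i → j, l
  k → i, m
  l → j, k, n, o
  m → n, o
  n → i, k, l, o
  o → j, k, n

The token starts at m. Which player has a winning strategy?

Adam

A0 = {j}
A1: add {i} — i (Eve) has i→j.
A2: add {k} — k (Eve) has k→i.
A3 = A2; e.g. l (Adam) can still go to n. Fixed point.
m never enters the attractor, so Adam can avoid the target forever.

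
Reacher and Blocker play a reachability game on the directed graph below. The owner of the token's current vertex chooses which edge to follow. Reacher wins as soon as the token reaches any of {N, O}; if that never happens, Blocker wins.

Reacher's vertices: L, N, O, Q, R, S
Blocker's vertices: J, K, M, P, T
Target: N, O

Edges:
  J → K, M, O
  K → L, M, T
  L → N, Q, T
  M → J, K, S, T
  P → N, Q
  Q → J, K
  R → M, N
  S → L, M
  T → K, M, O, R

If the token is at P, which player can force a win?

A0 = {N, O}
A1: add {L, R} — L (Reacher) has L→N; R (Reacher) has R→N.
A2: add {S} — S (Reacher) has S→L.
A3 = A2; e.g. J (Blocker) can still go to K. Fixed point.
P never enters the attractor, so Blocker can avoid the target forever.

Blocker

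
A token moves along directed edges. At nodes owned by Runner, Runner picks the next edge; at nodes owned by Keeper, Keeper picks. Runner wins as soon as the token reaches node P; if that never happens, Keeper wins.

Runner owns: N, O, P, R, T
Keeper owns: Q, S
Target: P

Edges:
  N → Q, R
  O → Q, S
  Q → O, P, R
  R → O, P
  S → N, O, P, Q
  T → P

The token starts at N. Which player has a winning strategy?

A0 = {P}
A1: add {R, T} — R (Runner) has R→P; T (Runner) has T→P.
A2: add {N} — N (Runner) has N→R.
A3 = A2; e.g. O (Runner) has no edge into A2. Fixed point.
N ∈ A2, so Runner can force the target.

Runner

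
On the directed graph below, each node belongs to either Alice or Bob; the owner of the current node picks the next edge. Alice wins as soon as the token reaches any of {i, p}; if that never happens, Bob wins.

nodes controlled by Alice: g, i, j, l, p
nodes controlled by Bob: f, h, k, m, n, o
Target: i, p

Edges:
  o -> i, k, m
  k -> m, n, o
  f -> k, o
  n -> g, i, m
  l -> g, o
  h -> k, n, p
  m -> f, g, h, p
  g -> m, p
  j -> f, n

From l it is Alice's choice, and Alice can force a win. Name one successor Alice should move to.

g

A0 = {i, p}
A1: add {g} — g (Alice) has g→p.
A2: add {l} — l (Alice) has l→g.
A3 = A2; e.g. f (Bob) can still go to k. Fixed point.
From l, successor g is in the attractor (rank 1); the other successor o is not.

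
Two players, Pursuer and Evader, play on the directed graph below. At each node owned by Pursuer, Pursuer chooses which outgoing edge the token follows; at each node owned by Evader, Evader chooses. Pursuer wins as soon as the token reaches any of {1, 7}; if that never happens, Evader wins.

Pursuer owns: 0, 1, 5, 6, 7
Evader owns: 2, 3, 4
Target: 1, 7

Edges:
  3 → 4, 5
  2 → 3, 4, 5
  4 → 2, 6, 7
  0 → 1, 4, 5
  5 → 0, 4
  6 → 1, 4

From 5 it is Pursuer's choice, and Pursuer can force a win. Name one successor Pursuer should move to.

0

A0 = {1, 7}
A1: add {0, 6} — 0 (Pursuer) has 0→1; 6 (Pursuer) has 6→1.
A2: add {5} — 5 (Pursuer) has 5→0.
A3 = A2; e.g. 2 (Evader) can still go to 3. Fixed point.
From 5, successor 0 is in the attractor (rank 1); the other successor 4 is not.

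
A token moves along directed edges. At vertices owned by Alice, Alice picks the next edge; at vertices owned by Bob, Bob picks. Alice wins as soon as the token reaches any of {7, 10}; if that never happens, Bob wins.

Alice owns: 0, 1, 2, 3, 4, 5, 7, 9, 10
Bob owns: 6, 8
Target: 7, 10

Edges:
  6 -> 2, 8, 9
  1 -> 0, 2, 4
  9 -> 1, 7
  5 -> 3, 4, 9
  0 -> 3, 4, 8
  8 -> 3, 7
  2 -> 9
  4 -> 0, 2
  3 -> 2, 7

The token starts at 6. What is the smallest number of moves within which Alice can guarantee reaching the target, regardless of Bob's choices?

A0 = {7, 10}
A1: add {3, 9} — 3 (Alice) has 3→7; 9 (Alice) has 9→7.
A2: add {0, 2, 5, 8} — 0 (Alice) has 0→3; 2 (Alice) has 2→9; 5 (Alice) has 5→3; 8 (Bob): all of {3, 7} already in.
A3: add {1, 4, 6} — 1 (Alice) has 1→0; 4 (Alice) has 4→0; 6 (Bob): all of {2, 8, 9} already in.
A3 = all vertices. Fixed point.
6 enters the attractor at level 3, so Alice can force the target in 3 moves from there.

3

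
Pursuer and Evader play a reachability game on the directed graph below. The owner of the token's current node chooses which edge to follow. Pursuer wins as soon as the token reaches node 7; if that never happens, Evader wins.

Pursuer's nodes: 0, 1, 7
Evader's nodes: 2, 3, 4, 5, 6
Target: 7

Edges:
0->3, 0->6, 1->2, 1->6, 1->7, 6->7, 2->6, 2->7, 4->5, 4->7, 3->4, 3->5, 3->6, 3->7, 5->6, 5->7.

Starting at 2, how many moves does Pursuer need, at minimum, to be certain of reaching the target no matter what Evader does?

A0 = {7}
A1: add {1, 6} — 1 (Pursuer) has 1→7; 6 (Evader): all of {7} already in.
A2: add {0, 2, 5} — 0 (Pursuer) has 0→6; 2 (Evader): all of {6, 7} already in; 5 (Evader): all of {6, 7} already in.
2 enters the attractor at level 2, so Pursuer can force the target in 2 moves from there.

2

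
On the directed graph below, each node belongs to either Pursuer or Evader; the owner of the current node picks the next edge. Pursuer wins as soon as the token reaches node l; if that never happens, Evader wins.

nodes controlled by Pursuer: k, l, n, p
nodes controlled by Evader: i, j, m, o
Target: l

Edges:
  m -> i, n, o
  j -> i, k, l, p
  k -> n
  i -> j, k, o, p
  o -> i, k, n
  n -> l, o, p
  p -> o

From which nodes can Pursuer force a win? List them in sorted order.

k, l, n

A0 = {l}
A1: add {n} — n (Pursuer) has n→l.
A2: add {k} — k (Pursuer) has k→n.
A3 = A2; e.g. i (Evader) can still go to j. Fixed point.
Pursuer's winning region = {k, l, n}.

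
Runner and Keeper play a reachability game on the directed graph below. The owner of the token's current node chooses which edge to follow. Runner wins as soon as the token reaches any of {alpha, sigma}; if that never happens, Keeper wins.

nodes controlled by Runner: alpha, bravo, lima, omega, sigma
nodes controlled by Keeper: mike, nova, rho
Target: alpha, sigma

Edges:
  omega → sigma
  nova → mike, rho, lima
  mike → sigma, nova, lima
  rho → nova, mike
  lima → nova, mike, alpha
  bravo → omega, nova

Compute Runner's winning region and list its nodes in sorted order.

A0 = {alpha, sigma}
A1: add {lima, omega} — omega (Runner) has omega→sigma; lima (Runner) has lima→alpha.
A2: add {bravo} — bravo (Runner) has bravo→omega.
A3 = A2; e.g. nova (Keeper) can still go to mike. Fixed point.
Runner's winning region = {alpha, bravo, lima, omega, sigma}.

alpha, bravo, lima, omega, sigma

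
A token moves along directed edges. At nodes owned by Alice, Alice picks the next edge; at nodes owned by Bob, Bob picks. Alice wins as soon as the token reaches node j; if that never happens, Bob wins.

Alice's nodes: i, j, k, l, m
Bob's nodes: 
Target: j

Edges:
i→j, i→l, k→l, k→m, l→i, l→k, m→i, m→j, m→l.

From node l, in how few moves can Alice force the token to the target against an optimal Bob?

A0 = {j}
A1: add {i, m} — i (Alice) has i→j; m (Alice) has m→j.
A2: add {k, l} — k (Alice) has k→m; l (Alice) has l→i.
A2 = all vertices. Fixed point.
l enters the attractor at level 2, so Alice can force the target in 2 moves from there.

2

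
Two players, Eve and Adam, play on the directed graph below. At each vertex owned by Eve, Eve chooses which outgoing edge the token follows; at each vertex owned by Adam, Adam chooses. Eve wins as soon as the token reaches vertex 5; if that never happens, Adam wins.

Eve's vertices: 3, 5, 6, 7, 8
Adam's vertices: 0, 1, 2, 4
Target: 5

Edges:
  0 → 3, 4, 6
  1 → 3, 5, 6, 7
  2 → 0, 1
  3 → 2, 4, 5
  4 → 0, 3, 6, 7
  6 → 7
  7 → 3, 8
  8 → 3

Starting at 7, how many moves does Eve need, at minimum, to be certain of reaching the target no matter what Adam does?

2

A0 = {5}
A1: add {3} — 3 (Eve) has 3→5.
A2: add {7, 8} — 7 (Eve) has 7→3; 8 (Eve) has 8→3.
7 enters the attractor at level 2, so Eve can force the target in 2 moves from there.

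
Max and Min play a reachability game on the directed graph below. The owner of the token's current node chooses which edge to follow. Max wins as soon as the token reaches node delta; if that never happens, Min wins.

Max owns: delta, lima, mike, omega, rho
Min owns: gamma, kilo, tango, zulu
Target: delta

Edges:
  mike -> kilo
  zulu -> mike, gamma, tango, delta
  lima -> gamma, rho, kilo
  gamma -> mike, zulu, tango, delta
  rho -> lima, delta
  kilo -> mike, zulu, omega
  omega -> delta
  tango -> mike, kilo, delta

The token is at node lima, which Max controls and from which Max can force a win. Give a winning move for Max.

rho

A0 = {delta}
A1: add {omega, rho} — rho (Max) has rho→delta; omega (Max) has omega→delta.
A2: add {lima} — lima (Max) has lima→rho.
A3 = A2; e.g. mike (Max) has no edge into A2. Fixed point.
From lima, successor rho is in the attractor (rank 1); the other successors gamma, kilo are not.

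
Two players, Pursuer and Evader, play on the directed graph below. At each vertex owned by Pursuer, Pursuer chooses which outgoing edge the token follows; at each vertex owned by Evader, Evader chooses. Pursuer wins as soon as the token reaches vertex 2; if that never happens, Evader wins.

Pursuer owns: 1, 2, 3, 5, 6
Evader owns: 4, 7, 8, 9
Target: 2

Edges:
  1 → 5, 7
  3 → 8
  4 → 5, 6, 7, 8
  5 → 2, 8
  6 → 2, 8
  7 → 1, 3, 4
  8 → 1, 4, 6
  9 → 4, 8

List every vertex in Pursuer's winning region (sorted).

A0 = {2}
A1: add {5, 6} — 5 (Pursuer) has 5→2; 6 (Pursuer) has 6→2.
A2: add {1} — 1 (Pursuer) has 1→5.
A3 = A2; e.g. 3 (Pursuer) has no edge into A2. Fixed point.
Pursuer's winning region = {1, 2, 5, 6}.

1, 2, 5, 6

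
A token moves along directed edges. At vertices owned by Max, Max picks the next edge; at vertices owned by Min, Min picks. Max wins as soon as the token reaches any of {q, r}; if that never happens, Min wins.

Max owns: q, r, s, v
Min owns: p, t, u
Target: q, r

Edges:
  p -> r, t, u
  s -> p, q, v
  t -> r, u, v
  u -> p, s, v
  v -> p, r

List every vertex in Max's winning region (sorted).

A0 = {q, r}
A1: add {s, v} — s (Max) has s→q; v (Max) has v→r.
A2 = A1; e.g. p (Min) can still go to t. Fixed point.
Max's winning region = {q, r, s, v}.

q, r, s, v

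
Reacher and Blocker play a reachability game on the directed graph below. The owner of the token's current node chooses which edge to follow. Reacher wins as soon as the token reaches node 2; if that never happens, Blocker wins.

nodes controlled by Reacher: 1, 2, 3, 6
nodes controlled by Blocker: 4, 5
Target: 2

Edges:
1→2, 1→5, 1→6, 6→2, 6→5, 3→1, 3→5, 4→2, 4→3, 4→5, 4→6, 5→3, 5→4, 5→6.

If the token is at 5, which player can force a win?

Blocker

A0 = {2}
A1: add {1, 6} — 1 (Reacher) has 1→2; 6 (Reacher) has 6→2.
A2: add {3} — 3 (Reacher) has 3→1.
A3 = A2; e.g. 4 (Blocker) can still go to 5. Fixed point.
5 never enters the attractor, so Blocker can avoid the target forever.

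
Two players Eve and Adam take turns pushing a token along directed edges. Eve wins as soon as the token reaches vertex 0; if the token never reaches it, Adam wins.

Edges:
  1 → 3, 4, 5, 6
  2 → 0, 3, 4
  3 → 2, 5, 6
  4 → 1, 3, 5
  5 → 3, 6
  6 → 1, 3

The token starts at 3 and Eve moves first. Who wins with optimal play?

Adam

Track states (vertex, player-to-move).
A0 = {(0,Eve), (0,Adam)}
A1: add {(2,Eve)}.
A2 = A1; e.g. (1,Eve) stays out. (3,Eve) never enters ⇒ Adam avoids the target.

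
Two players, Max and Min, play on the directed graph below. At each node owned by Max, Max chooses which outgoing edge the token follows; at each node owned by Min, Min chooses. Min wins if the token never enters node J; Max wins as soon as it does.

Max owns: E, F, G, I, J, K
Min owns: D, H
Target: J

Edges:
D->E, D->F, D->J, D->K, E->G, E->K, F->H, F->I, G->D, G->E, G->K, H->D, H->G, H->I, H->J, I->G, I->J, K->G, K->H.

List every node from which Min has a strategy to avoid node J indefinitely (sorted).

D, E, G, H, K

A0 = {J}
A1: add {I} — I (Max) has I→J.
A2: add {F} — F (Max) has F→I.
A3 = A2; e.g. D (Min) can still go to E. Fixed point.
Max's attractor = {F, I, J}; Min avoids the target exactly from the complement.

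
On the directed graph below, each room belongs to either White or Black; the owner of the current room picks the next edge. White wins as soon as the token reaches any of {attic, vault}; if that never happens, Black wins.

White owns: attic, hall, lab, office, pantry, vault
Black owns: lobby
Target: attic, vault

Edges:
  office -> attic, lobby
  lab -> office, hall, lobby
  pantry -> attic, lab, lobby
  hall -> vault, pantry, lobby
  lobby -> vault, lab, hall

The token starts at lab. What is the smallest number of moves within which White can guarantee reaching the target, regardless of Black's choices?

A0 = {attic, vault}
A1: add {hall, office, pantry} — office (White) has office→attic; pantry (White) has pantry→attic; hall (White) has hall→vault.
A2: add {lab} — lab (White) has lab→office.
lab enters the attractor at level 2, so White can force the target in 2 moves from there.

2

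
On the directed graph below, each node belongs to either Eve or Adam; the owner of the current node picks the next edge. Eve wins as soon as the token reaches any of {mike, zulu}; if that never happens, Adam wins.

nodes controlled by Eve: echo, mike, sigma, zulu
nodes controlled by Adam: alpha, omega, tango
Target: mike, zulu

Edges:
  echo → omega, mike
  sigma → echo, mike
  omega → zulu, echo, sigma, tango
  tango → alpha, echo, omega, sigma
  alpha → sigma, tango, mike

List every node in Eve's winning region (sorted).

A0 = {mike, zulu}
A1: add {echo, sigma} — echo (Eve) has echo→mike; sigma (Eve) has sigma→mike.
A2 = A1; e.g. alpha (Adam) can still go to tango. Fixed point.
Eve's winning region = {echo, mike, sigma, zulu}.

echo, mike, sigma, zulu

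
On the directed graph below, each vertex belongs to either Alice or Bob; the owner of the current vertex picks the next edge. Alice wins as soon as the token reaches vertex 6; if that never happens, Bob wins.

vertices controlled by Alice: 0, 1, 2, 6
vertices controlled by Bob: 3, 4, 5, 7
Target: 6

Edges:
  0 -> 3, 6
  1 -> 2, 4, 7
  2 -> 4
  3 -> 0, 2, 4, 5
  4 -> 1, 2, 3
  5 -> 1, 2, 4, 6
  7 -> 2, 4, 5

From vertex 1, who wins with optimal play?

A0 = {6}
A1: add {0} — 0 (Alice) has 0→6.
A2 = A1; e.g. 1 (Alice) has no edge into A1. Fixed point.
1 never enters the attractor, so Bob can avoid the target forever.

Bob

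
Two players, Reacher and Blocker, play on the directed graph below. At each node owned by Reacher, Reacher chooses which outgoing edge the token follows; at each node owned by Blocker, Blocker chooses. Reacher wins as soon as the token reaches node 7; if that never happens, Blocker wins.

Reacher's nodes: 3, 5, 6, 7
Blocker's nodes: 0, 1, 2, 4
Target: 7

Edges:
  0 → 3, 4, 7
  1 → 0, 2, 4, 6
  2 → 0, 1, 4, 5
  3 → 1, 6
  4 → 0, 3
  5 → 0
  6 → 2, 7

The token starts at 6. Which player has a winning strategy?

A0 = {7}
A1: add {6} — 6 (Reacher) has 6→7.
6 ∈ A1, so Reacher can force the target.

Reacher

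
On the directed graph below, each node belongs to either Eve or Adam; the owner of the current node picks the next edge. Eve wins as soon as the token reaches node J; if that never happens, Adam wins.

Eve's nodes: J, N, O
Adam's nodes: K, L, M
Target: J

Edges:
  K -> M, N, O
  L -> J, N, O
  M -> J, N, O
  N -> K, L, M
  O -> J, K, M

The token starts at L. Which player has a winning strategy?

Adam

A0 = {J}
A1: add {O} — O (Eve) has O→J.
A2 = A1; e.g. K (Adam) can still go to M. Fixed point.
L never enters the attractor, so Adam can avoid the target forever.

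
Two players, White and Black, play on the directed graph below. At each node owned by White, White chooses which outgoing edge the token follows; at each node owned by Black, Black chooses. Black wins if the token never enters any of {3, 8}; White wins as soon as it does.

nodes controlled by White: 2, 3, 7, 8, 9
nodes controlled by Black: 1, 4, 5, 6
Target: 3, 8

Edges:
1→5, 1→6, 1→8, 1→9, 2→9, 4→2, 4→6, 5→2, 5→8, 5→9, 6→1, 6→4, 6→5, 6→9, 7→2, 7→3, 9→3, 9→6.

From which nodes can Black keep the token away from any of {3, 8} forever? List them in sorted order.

A0 = {3, 8}
A1: add {7, 9} — 7 (White) has 7→3; 9 (White) has 9→3.
A2: add {2} — 2 (White) has 2→9.
A3: add {5} — 5 (Black): all of {2, 8, 9} already in.
A4 = A3; e.g. 1 (Black) can still go to 6. Fixed point.
White's attractor = {2, 3, 5, 7, 8, 9}; Black avoids the target exactly from the complement.

1, 4, 6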